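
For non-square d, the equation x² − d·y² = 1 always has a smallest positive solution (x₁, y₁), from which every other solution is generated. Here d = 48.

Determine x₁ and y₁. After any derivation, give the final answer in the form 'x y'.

7 1

√48 = [6; 1,12, …], period ℓ=2 (even) → k=1
k=0  a_k=6  p_k/q_k = 6/1
k=1  a_k=1  p_k/q_k = 7/1
→ (7, 1).  Check: 7²=49, 48·1²=48, difference 1.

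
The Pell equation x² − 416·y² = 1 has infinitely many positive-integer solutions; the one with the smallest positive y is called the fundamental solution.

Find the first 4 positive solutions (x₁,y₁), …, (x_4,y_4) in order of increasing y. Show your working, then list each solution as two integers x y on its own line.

5201 255
54100801 2652510
562756526801 27591408765
5853793337683201 287005831321020

√416 = [20; 2,1,1,9,1,1,2,40, …], period ℓ=8 (even) → k=7
i=0: a=20 ⇒ p=20, q=1
i=1: a=2 ⇒ p=41, q=2
…
i=4: a=9 ⇒ p=979, q=48
i=5: a=1 ⇒ p=1081, q=53
i=6: a=1 ⇒ p=2060, q=101
i=7: a=2 ⇒ p=5201, q=255
fundamental: x₁=5201, y₁=255  (since 27050401 − 416·65025 = 1)
(5201+255√416)^2 = 54100801 + 2652510√416
(5201+255√416)^3 = 562756526801 + 27591408765√416
(5201+255√416)^4 = 5853793337683201 + 287005831321020√416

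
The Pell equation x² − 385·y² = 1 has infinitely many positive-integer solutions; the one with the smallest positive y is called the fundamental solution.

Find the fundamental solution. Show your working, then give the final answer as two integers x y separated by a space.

95831 4884

[19; 1,1,1,1,1,…,1,1,38] for √385; ℓ=16 ⇒ convergent index 15
i=0: a=19 ⇒ p=19, q=1
…
i=3: a=1 ⇒ p=59, q=3
i=4: a=1 ⇒ p=98, q=5
…
i=6: a=3 ⇒ p=569, q=29
…
i=8: a=2 ⇒ p=2021, q=103
i=9: a=1 ⇒ p=2747, q=140
…
i=11: a=1 ⇒ p=13009, q=663
i=12: a=1 ⇒ p=23271, q=1186
i=13: a=1 ⇒ p=36280, q=1849
i=14: a=1 ⇒ p=59551, q=3035
i=15: a=1 ⇒ p=95831, q=4884
fundamental: x₁=95831, y₁=4884  (since 9183580561 − 385·23853456 = 1)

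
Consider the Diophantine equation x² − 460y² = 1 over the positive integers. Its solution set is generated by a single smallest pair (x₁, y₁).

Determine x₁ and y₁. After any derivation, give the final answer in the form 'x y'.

2535751 118230

d=460: √d = [21; 2,4,3,1,2,10,2,1,3,4,2,42] (ℓ=12, even), read p_11/q_11
k=0  a_k=21  p_k/q_k = 21/1
…
k=5  a_k=2  p_k/q_k = 2252/105
k=6  a_k=10  p_k/q_k = 23335/1088
k=7  a_k=2  p_k/q_k = 48922/2281
…
k=10  a_k=4  p_k/q_k = 1135029/52921
k=11  a_k=2  p_k/q_k = 2535751/118230
fundamental: x₁=2535751, y₁=118230  (since 6430033134001 − 460·13978332900 = 1)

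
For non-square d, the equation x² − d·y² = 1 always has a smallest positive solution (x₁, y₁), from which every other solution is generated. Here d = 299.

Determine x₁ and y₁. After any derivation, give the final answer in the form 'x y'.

√299 → a₀=17, period (3,2,3,34); ℓ=4 even so k=3
a_0=17:  p_0=17·1+0=17,  q_0=17·0+1=1
…
a_2=2:  p_2=2·52+17=121,  q_2=2·3+1=7
a_3=3:  p_3=3·121+52=415,  q_3=3·7+3=24
→ (415, 24).  Check: 415²=172225, 299·24²=172224, difference 1.

415 24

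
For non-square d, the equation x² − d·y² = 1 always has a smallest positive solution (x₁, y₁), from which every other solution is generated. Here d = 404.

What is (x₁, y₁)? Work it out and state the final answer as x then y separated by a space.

201 10

d=404: √d = [20; 10,40] (ℓ=2, even), read p_1/q_1
step 0: (20, 1)  from 20·(1,0) + (0,1)
step 1: (201, 10)  from 10·(20,1) + (1,0)
fundamental: x₁=201, y₁=10  (since 40401 − 404·100 = 1)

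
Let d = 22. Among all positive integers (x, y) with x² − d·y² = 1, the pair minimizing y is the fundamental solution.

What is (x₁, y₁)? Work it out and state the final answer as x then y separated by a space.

[4; 1,2,4,2,1,8] for √22; ℓ=6 ⇒ convergent index 5
i=0: a=4 ⇒ p=4, q=1
i=1: a=1 ⇒ p=5, q=1
i=2: a=2 ⇒ p=14, q=3
…
i=4: a=2 ⇒ p=136, q=29
i=5: a=1 ⇒ p=197, q=42
fundamental: x₁=197, y₁=42  (since 38809 − 22·1764 = 1)

197 42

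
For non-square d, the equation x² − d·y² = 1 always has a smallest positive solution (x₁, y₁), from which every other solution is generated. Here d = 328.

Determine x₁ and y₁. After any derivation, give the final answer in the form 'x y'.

[18; 9,36] for √328; ℓ=2 ⇒ convergent index 1
i=0: a=18 ⇒ p=18, q=1
i=1: a=9 ⇒ p=163, q=9
(x₁, y₁) = (163, 9);  163² − 328·9² = 1 ✓

163 9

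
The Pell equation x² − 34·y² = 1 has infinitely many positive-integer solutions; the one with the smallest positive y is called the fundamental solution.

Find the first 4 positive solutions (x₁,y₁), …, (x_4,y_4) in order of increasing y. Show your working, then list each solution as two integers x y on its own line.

35 6
2449 420
171395 29394
11995201 2057160

d=34: √d = [5; 1,4,1,10] (ℓ=4, even), read p_3/q_3
step 0: (5, 1)  from 5·(1,0) + (0,1)
…
step 2: (29, 5)  from 4·(6,1) + (5,1)
step 3: (35, 6)  from 1·(29,5) + (6,1)
→ (35, 6).  Check: 35²=1225, 34·6²=1224, difference 1.
(35+6√34)^2 = 2449 + 420√34
(35+6√34)^3 = 171395 + 29394√34
(35+6√34)^4 = 11995201 + 2057160√34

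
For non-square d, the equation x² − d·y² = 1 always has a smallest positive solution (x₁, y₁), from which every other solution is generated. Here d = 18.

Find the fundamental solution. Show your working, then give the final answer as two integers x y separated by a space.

d=18: √d = [4; 4,8] (ℓ=2, even), read p_1/q_1
a_0=4:  p_0=4·1+0=4,  q_0=4·0+1=1
a_1=4:  p_1=4·4+1=17,  q_1=4·1+0=4
(x₁, y₁) = (17, 4);  17² − 18·4² = 1 ✓

17 4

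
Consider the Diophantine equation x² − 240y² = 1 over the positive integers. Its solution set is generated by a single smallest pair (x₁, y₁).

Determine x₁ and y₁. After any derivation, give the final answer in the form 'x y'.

31 2

d=240: √d = [15; 2,30] (ℓ=2, even), read p_1/q_1
a_0=15:  p_0=15·1+0=15,  q_0=15·0+1=1
a_1=2:  p_1=2·15+1=31,  q_1=2·1+0=2
→ (31, 2).  Check: 31²=961, 240·2²=960, difference 1.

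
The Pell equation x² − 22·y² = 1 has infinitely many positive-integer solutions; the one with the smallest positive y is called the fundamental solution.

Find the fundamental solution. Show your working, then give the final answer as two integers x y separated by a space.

[4; 1,2,4,2,1,8] for √22; ℓ=6 ⇒ convergent index 5
i=0: a=4 ⇒ p=4, q=1
i=1: a=1 ⇒ p=5, q=1
i=2: a=2 ⇒ p=14, q=3
i=3: a=4 ⇒ p=61, q=13
i=4: a=2 ⇒ p=136, q=29
i=5: a=1 ⇒ p=197, q=42
→ (197, 42).  Check: 197²=38809, 22·42²=38808, difference 1.

197 42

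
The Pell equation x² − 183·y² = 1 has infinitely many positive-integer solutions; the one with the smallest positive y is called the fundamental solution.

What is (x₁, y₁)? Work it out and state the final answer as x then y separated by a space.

d=183: √d = [13; 1,1,8,1,1,26] (ℓ=6, even), read p_5/q_5
a_0=13:  p_0=13·1+0=13,  q_0=13·0+1=1
a_1=1:  p_1=1·13+1=14,  q_1=1·1+0=1
a_2=1:  p_2=1·14+13=27,  q_2=1·1+1=2
a_3=8:  p_3=8·27+14=230,  q_3=8·2+1=17
a_4=1:  p_4=1·230+27=257,  q_4=1·17+2=19
a_5=1:  p_5=1·257+230=487,  q_5=1·19+17=36
(x₁, y₁) = (487, 36);  487² − 183·36² = 1 ✓

487 36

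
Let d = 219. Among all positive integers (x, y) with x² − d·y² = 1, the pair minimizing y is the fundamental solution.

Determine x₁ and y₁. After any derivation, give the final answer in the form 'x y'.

[14; 1,3,1,28] for √219; ℓ=4 ⇒ convergent index 3
a_0=14:  p_0=14·1+0=14,  q_0=14·0+1=1
a_1=1:  p_1=1·14+1=15,  q_1=1·1+0=1
a_2=3:  p_2=3·15+14=59,  q_2=3·1+1=4
a_3=1:  p_3=1·59+15=74,  q_3=1·4+1=5
→ (74, 5).  Check: 74²=5476, 219·5²=5475, difference 1.

74 5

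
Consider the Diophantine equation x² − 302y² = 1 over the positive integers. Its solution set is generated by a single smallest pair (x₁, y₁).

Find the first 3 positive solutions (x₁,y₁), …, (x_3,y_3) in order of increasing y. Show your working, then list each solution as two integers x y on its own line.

[17; 2,1,1,1,4,…,1,2,34] for √302; ℓ=16 ⇒ convergent index 15
i=0: a=17 ⇒ p=17, q=1
…
i=3: a=1 ⇒ p=87, q=5
…
i=5: a=4 ⇒ p=643, q=37
i=6: a=2 ⇒ p=1425, q=82
…
i=8: a=16 ⇒ p=34513, q=1986
…
i=10: a=2 ⇒ p=107675, q=6196
…
i=13: a=1 ⇒ p=1042237, q=59974
i=14: a=1 ⇒ p=1617193, q=93059
i=15: a=2 ⇒ p=4276623, q=246092
(x₁, y₁) = (4276623, 246092);  4276623² − 302·246092² = 1 ✓
(x_2, y_2) = (4276623·4276623 + 302·246092·246092, 4276623·246092 + 246092·4276623) = (36579008568257, 2104885414632)
(x_3, y_3) = (4276623·36579008568257 + 302·246092·2104885414632, 4276623·2104885414632 + 246092·36579008568257) = (312869258720405635599, 18003602753159249380)

4276623 246092
36579008568257 2104885414632
312869258720405635599 18003602753159249380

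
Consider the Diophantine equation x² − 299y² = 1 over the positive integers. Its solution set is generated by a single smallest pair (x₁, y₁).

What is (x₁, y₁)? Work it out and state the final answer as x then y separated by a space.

415 24

√299 = [17; 3,2,3,34, …], period ℓ=4 (even) → k=3
k=0  a_k=17  p_k/q_k = 17/1
k=1  a_k=3  p_k/q_k = 52/3
k=2  a_k=2  p_k/q_k = 121/7
k=3  a_k=3  p_k/q_k = 415/24
(x₁, y₁) = (415, 24);  415² − 299·24² = 1 ✓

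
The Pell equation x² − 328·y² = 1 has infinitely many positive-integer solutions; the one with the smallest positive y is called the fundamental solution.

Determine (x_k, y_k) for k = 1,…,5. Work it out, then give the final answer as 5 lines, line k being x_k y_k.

163 9
53137 2934
17322499 956475
5647081537 311807916
1840931258563 101648424141

√328 = [18; 9,36, …], period ℓ=2 (even) → k=1
step 0: (18, 1)  from 18·(1,0) + (0,1)
step 1: (163, 9)  from 9·(18,1) + (1,0)
(x₁, y₁) = (163, 9);  163² − 328·9² = 1 ✓
(163+9√328)^2 = 53137 + 2934√328
(163+9√328)^3 = 17322499 + 956475√328
(163+9√328)^4 = 5647081537 + 311807916√328
(163+9√328)^5 = 1840931258563 + 101648424141√328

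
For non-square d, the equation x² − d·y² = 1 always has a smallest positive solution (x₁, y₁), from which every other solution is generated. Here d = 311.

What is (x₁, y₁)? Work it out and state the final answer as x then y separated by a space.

√311 = [17; 1,1,1,2,1,…,1,1,34, …], period ℓ=16 (even) → k=15
a_0=17:  p_0=17·1+0=17,  q_0=17·0+1=1
a_1=1:  p_1=1·17+1=18,  q_1=1·1+0=1
…
a_3=1:  p_3=1·35+18=53,  q_3=1·2+1=3
a_4=2:  p_4=2·53+35=141,  q_4=2·3+2=8
a_5=1:  p_5=1·141+53=194,  q_5=1·8+3=11
…
a_7=3:  p_7=3·1305+194=4109,  q_7=3·74+11=233
…
a_9=3:  p_9=3·71158+4109=217583,  q_9=3·4035+233=12338
…
a_12=2:  p_12=2·1594239+1376656=4565134,  q_12=2·90401+78063=258865
a_13=1:  p_13=1·4565134+1594239=6159373,  q_13=1·258865+90401=349266
a_14=1:  p_14=1·6159373+4565134=10724507,  q_14=1·349266+258865=608131
a_15=1:  p_15=1·10724507+6159373=16883880,  q_15=1·608131+349266=957397
fundamental: x₁=16883880, y₁=957397  (since 285065403854400 − 311·916609015609 = 1)

16883880 957397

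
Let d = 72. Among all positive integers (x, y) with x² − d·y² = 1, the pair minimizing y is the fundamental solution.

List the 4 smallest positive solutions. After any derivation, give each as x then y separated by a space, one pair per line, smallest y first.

17 2
577 68
19601 2310
665857 78472

[8; 2,16] for √72; ℓ=2 ⇒ convergent index 1
k=0  a_k=8  p_k/q_k = 8/1
k=1  a_k=2  p_k/q_k = 17/2
→ (17, 2).  Check: 17²=289, 72·2²=288, difference 1.
k=2:  x_2 = 17·17+72·2·2 = 577,  y_2 = 17·2+2·17 = 68
k=3:  x_3 = 17·577+72·2·68 = 19601,  y_3 = 17·68+2·577 = 2310
k=4:  x_4 = 17·19601+72·2·2310 = 665857,  y_4 = 17·2310+2·19601 = 78472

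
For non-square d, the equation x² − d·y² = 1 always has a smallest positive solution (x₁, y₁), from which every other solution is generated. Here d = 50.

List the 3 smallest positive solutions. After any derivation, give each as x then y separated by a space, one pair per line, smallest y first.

99 14
19601 2772
3880899 548842

√50 → a₀=7, period (14); ℓ=1 odd so k=1
i=0: a=7 ⇒ p=7, q=1
i=1: a=14 ⇒ p=99, q=14
(x₁, y₁) = (99, 14);  99² − 50·14² = 1 ✓
n=2: (99,14)∘(99,14) = (99·99+50·14·14, 99·14+14·99) = (19601,2772)
n=3: (19601,2772)∘(99,14) = (99·19601+50·14·2772, 99·2772+14·19601) = (3880899,548842)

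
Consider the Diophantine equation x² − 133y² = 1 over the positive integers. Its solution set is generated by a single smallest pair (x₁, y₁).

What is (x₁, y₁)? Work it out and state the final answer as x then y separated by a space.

2588599 224460

[11; 1,1,7,5,1,…,1,1,22] for √133; ℓ=16 ⇒ convergent index 15
a_0=11:  p_0=11·1+0=11,  q_0=11·0+1=1
…
a_2=1:  p_2=1·12+11=23,  q_2=1·1+1=2
…
a_4=5:  p_4=5·173+23=888,  q_4=5·15+2=77
…
a_10=1:  p_10=1·10979+7969=18948,  q_10=1·952+691=1643
…
a_13=7:  p_13=7·168583+29927=1210008,  q_13=7·14618+2595=104921
a_14=1:  p_14=1·1210008+168583=1378591,  q_14=1·104921+14618=119539
a_15=1:  p_15=1·1378591+1210008=2588599,  q_15=1·119539+104921=224460
fundamental: x₁=2588599, y₁=224460  (since 6700844782801 − 133·50382291600 = 1)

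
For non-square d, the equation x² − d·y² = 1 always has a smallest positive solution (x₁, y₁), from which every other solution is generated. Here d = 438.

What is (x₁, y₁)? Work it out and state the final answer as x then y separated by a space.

[20; 1,12,1,40] for √438; ℓ=4 ⇒ convergent index 3
step 0: (20, 1)  from 20·(1,0) + (0,1)
…
step 2: (272, 13)  from 12·(21,1) + (20,1)
step 3: (293, 14)  from 1·(272,13) + (21,1)
(x₁, y₁) = (293, 14);  293² − 438·14² = 1 ✓

293 14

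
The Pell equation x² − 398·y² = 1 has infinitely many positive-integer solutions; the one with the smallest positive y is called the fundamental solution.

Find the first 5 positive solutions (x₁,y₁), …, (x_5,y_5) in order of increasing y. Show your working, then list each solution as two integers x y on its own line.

d=398: √d = [19; 1,18,1,38] (ℓ=4, even), read p_3/q_3
k=0  a_k=19  p_k/q_k = 19/1
…
k=2  a_k=18  p_k/q_k = 379/19
k=3  a_k=1  p_k/q_k = 399/20
→ (399, 20).  Check: 399²=159201, 398·20²=159200, difference 1.
(399+20√398)^2 = 318401 + 15960√398
(399+20√398)^3 = 254083599 + 12736060√398
(399+20√398)^4 = 202758393601 + 10163359920√398
(399+20√398)^5 = 161800944009999 + 8110348480100√398

399 20
318401 15960
254083599 12736060
202758393601 10163359920
161800944009999 8110348480100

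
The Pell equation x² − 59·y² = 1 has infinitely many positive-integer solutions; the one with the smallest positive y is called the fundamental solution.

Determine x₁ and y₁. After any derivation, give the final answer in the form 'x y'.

530 69

√59 → a₀=7, period (1,2,7,2,1,14); ℓ=6 even so k=5
step 0: (7, 1)  from 7·(1,0) + (0,1)
step 1: (8, 1)  from 1·(7,1) + (1,0)
…
step 3: (169, 22)  from 7·(23,3) + (8,1)
step 4: (361, 47)  from 2·(169,22) + (23,3)
step 5: (530, 69)  from 1·(361,47) + (169,22)
(x₁, y₁) = (530, 69);  530² − 59·69² = 1 ✓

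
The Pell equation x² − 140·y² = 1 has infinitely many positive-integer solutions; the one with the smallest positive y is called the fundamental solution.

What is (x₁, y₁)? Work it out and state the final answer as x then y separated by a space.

√140 = [11; 1,4,1,22, …], period ℓ=4 (even) → k=3
k=0  a_k=11  p_k/q_k = 11/1
…
k=2  a_k=4  p_k/q_k = 59/5
k=3  a_k=1  p_k/q_k = 71/6
(x₁, y₁) = (71, 6);  71² − 140·6² = 1 ✓

71 6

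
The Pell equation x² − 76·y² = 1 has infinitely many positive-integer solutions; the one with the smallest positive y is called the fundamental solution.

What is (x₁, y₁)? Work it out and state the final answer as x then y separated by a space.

57799 6630

d=76: √d = [8; 1,2,1,1,5,4,5,1,1,2,1,16] (ℓ=12, even), read p_11/q_11
a_0=8:  p_0=8·1+0=8,  q_0=8·0+1=1
…
a_2=2:  p_2=2·9+8=26,  q_2=2·1+1=3
a_3=1:  p_3=1·26+9=35,  q_3=1·3+1=4
…
a_5=5:  p_5=5·61+35=340,  q_5=5·7+4=39
…
a_7=5:  p_7=5·1421+340=7445,  q_7=5·163+39=854
a_8=1:  p_8=1·7445+1421=8866,  q_8=1·854+163=1017
…
a_10=2:  p_10=2·16311+8866=41488,  q_10=2·1871+1017=4759
a_11=1:  p_11=1·41488+16311=57799,  q_11=1·4759+1871=6630
→ (57799, 6630).  Check: 57799²=3340724401, 76·6630²=3340724400, difference 1.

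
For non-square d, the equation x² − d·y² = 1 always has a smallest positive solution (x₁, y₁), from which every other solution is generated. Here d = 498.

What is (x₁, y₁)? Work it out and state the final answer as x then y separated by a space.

179777 8056

d=498: √d = [22; 3,6,22,6,3,44] (ℓ=6, even), read p_5/q_5
k=0  a_k=22  p_k/q_k = 22/1
…
k=2  a_k=6  p_k/q_k = 424/19
k=3  a_k=22  p_k/q_k = 9395/421
k=4  a_k=6  p_k/q_k = 56794/2545
k=5  a_k=3  p_k/q_k = 179777/8056
→ (179777, 8056).  Check: 179777²=32319769729, 498·8056²=32319769728, difference 1.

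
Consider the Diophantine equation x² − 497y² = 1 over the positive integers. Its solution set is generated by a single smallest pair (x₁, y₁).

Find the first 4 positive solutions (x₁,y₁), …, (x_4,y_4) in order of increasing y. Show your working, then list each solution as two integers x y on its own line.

1201887 53912
2889064721537 129592263888
6944658661946678751 311510514535059400
16693389930459326703284737 748800875565868281911712

√497 = [22; 3,2,2,5,6,5,2,2,3,44, …], period ℓ=10 (even) → k=9
step 0: (22, 1)  from 22·(1,0) + (0,1)
…
step 2: (156, 7)  from 2·(67,3) + (22,1)
…
step 4: (2051, 92)  from 5·(379,17) + (156,7)
step 5: (12685, 569)  from 6·(2051,92) + (379,17)
…
step 7: (143637, 6443)  from 2·(65476,2937) + (12685,569)
step 8: (352750, 15823)  from 2·(143637,6443) + (65476,2937)
step 9: (1201887, 53912)  from 3·(352750,15823) + (143637,6443)
fundamental: x₁=1201887, y₁=53912  (since 1444532360769 − 497·2906503744 = 1)
k=2:  x_2 = 1201887·1201887+497·53912·53912 = 2889064721537,  y_2 = 1201887·53912+53912·1201887 = 129592263888
k=3:  x_3 = 1201887·2889064721537+497·53912·129592263888 = 6944658661946678751,  y_3 = 1201887·129592263888+53912·2889064721537 = 311510514535059400
k=4:  x_4 = 1201887·6944658661946678751+497·53912·311510514535059400 = 16693389930459326703284737,  y_4 = 1201887·311510514535059400+53912·6944658661946678751 = 748800875565868281911712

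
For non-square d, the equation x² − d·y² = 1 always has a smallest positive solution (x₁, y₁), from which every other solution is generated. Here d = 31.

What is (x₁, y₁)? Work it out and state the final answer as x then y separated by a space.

√31 → a₀=5, period (1,1,3,5,3,1,1,10); ℓ=8 even so k=7
a_0=5:  p_0=5·1+0=5,  q_0=5·0+1=1
…
a_2=1:  p_2=1·6+5=11,  q_2=1·1+1=2
a_3=3:  p_3=3·11+6=39,  q_3=3·2+1=7
a_4=5:  p_4=5·39+11=206,  q_4=5·7+2=37
a_5=3:  p_5=3·206+39=657,  q_5=3·37+7=118
a_6=1:  p_6=1·657+206=863,  q_6=1·118+37=155
a_7=1:  p_7=1·863+657=1520,  q_7=1·155+118=273
(x₁, y₁) = (1520, 273);  1520² − 31·273² = 1 ✓

1520 273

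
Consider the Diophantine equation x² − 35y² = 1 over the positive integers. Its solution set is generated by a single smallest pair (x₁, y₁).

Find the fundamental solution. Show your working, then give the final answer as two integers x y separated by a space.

√35 = [5; 1,10, …], period ℓ=2 (even) → k=1
step 0: (5, 1)  from 5·(1,0) + (0,1)
step 1: (6, 1)  from 1·(5,1) + (1,0)
(x₁, y₁) = (6, 1);  6² − 35·1² = 1 ✓

6 1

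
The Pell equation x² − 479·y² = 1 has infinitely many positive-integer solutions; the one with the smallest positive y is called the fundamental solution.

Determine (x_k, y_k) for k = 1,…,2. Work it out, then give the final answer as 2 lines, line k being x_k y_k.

√479 = [21; 1,7,1,3,2,21,2,3,1,7,1,42, …], period ℓ=12 (even) → k=11
i=0: a=21 ⇒ p=21, q=1
i=1: a=1 ⇒ p=22, q=1
…
i=4: a=3 ⇒ p=766, q=35
…
i=6: a=21 ⇒ p=37075, q=1694
i=7: a=2 ⇒ p=75879, q=3467
…
i=10: a=7 ⇒ p=2648849, q=121029
i=11: a=1 ⇒ p=2989440, q=136591
(x₁, y₁) = (2989440, 136591);  2989440² − 479·136591² = 1 ✓
(2989440+136591√479)^2 = 17873503027199 + 816661198080√479

2989440 136591
17873503027199 816661198080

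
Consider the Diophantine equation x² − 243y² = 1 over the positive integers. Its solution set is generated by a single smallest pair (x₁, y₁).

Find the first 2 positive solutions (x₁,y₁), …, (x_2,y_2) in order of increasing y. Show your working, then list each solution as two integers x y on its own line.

√243 = [15; 1,1,2,3,15,3,2,1,1,30, …], period ℓ=10 (even) → k=9
a_0=15:  p_0=15·1+0=15,  q_0=15·0+1=1
…
a_3=2:  p_3=2·31+16=78,  q_3=2·2+1=5
…
a_5=15:  p_5=15·265+78=4053,  q_5=15·17+5=260
…
a_7=2:  p_7=2·12424+4053=28901,  q_7=2·797+260=1854
a_8=1:  p_8=1·28901+12424=41325,  q_8=1·1854+797=2651
a_9=1:  p_9=1·41325+28901=70226,  q_9=1·2651+1854=4505
(x₁, y₁) = (70226, 4505);  70226² − 243·4505² = 1 ✓
k=2:  x_2 = 70226·70226+243·4505·4505 = 9863382151,  y_2 = 70226·4505+4505·70226 = 632736260

70226 4505
9863382151 632736260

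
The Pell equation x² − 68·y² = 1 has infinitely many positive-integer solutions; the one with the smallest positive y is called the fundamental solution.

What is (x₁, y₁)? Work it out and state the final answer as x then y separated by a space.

33 4

√68 → a₀=8, period (4,16); ℓ=2 even so k=1
a_0=8:  p_0=8·1+0=8,  q_0=8·0+1=1
a_1=4:  p_1=4·8+1=33,  q_1=4·1+0=4
→ (33, 4).  Check: 33²=1089, 68·4²=1088, difference 1.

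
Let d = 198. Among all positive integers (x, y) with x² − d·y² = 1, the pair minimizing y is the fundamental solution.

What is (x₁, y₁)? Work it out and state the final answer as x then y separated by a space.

√198 → a₀=14, period (14,28); ℓ=2 even so k=1
i=0: a=14 ⇒ p=14, q=1
i=1: a=14 ⇒ p=197, q=14
→ (197, 14).  Check: 197²=38809, 198·14²=38808, difference 1.

197 14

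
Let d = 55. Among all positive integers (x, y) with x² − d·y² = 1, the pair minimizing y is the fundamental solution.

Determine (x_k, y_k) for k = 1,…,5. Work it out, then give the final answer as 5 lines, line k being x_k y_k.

89 12
15841 2136
2819609 380196
501874561 67672752
89330852249 12045369660

√55 = [7; 2,2,2,14, …], period ℓ=4 (even) → k=3
i=0: a=7 ⇒ p=7, q=1
…
i=2: a=2 ⇒ p=37, q=5
i=3: a=2 ⇒ p=89, q=12
→ (89, 12).  Check: 89²=7921, 55·12²=7920, difference 1.
k=2:  x_2 = 89·89+55·12·12 = 15841,  y_2 = 89·12+12·89 = 2136
k=3:  x_3 = 89·15841+55·12·2136 = 2819609,  y_3 = 89·2136+12·15841 = 380196
k=4:  x_4 = 89·2819609+55·12·380196 = 501874561,  y_4 = 89·380196+12·2819609 = 67672752
k=5:  x_5 = 89·501874561+55·12·67672752 = 89330852249,  y_5 = 89·67672752+12·501874561 = 12045369660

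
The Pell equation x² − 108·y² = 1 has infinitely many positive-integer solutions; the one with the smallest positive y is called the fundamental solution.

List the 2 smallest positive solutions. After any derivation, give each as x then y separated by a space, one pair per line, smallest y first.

[10; 2,1,1,4,1,1,2,20] for √108; ℓ=8 ⇒ convergent index 7
a_0=10:  p_0=10·1+0=10,  q_0=10·0+1=1
a_1=2:  p_1=2·10+1=21,  q_1=2·1+0=2
a_2=1:  p_2=1·21+10=31,  q_2=1·2+1=3
…
a_4=4:  p_4=4·52+31=239,  q_4=4·5+3=23
…
a_6=1:  p_6=1·291+239=530,  q_6=1·28+23=51
a_7=2:  p_7=2·530+291=1351,  q_7=2·51+28=130
(x₁, y₁) = (1351, 130);  1351² − 108·130² = 1 ✓
(1351+130√108)^2 = 3650401 + 351260√108

1351 130
3650401 351260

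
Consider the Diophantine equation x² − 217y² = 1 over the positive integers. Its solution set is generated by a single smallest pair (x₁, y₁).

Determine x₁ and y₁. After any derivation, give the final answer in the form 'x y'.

3844063 260952

[14; 1,2,1,2,1,…,2,1,28] for √217; ℓ=16 ⇒ convergent index 15
a_0=14:  p_0=14·1+0=14,  q_0=14·0+1=1
…
a_5=1:  p_5=1·162+59=221,  q_5=1·11+4=15
…
a_7=9:  p_7=9·383+221=3668,  q_7=9·26+15=249
a_8=4:  p_8=4·3668+383=15055,  q_8=4·249+26=1022
a_9=9:  p_9=9·15055+3668=139163,  q_9=9·1022+249=9447
…
a_13=1:  p_13=1·740980+293381=1034361,  q_13=1·50301+19916=70217
a_14=2:  p_14=2·1034361+740980=2809702,  q_14=2·70217+50301=190735
a_15=1:  p_15=1·2809702+1034361=3844063,  q_15=1·190735+70217=260952
(x₁, y₁) = (3844063, 260952);  3844063² − 217·260952² = 1 ✓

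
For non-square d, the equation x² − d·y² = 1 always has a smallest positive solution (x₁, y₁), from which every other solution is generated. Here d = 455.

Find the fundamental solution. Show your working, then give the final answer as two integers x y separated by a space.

d=455: √d = [21; 3,42] (ℓ=2, even), read p_1/q_1
step 0: (21, 1)  from 21·(1,0) + (0,1)
step 1: (64, 3)  from 3·(21,1) + (1,0)
fundamental: x₁=64, y₁=3  (since 4096 − 455·9 = 1)

64 3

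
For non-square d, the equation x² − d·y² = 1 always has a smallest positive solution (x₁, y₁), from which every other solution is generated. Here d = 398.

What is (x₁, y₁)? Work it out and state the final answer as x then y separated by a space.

d=398: √d = [19; 1,18,1,38] (ℓ=4, even), read p_3/q_3
k=0  a_k=19  p_k/q_k = 19/1
k=1  a_k=1  p_k/q_k = 20/1
k=2  a_k=18  p_k/q_k = 379/19
k=3  a_k=1  p_k/q_k = 399/20
fundamental: x₁=399, y₁=20  (since 159201 − 398·400 = 1)

399 20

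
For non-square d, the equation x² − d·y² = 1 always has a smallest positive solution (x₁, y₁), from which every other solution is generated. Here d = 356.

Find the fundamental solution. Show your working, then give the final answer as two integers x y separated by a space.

[18; 1,6,1,1,2,…,6,1,36] for √356; ℓ=14 ⇒ convergent index 13
i=0: a=18 ⇒ p=18, q=1
…
i=2: a=6 ⇒ p=132, q=7
i=3: a=1 ⇒ p=151, q=8
i=4: a=1 ⇒ p=283, q=15
…
i=6: a=1 ⇒ p=1000, q=53
i=7: a=8 ⇒ p=8717, q=462
…
i=9: a=2 ⇒ p=28151, q=1492
i=10: a=1 ⇒ p=37868, q=2007
i=11: a=1 ⇒ p=66019, q=3499
i=12: a=6 ⇒ p=433982, q=23001
i=13: a=1 ⇒ p=500001, q=26500
fundamental: x₁=500001, y₁=26500  (since 250001000001 − 356·702250000 = 1)

500001 26500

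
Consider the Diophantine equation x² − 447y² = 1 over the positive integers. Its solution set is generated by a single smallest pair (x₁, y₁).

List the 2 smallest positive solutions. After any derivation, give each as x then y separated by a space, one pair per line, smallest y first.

148 7
43807 2072

[21; 7,42] for √447; ℓ=2 ⇒ convergent index 1
step 0: (21, 1)  from 21·(1,0) + (0,1)
step 1: (148, 7)  from 7·(21,1) + (1,0)
→ (148, 7).  Check: 148²=21904, 447·7²=21903, difference 1.
(x_2, y_2) = (148·148 + 447·7·7, 148·7 + 7·148) = (43807, 2072)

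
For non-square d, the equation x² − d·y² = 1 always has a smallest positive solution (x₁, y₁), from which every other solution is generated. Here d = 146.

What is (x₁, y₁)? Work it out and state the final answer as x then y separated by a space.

d=146: √d = [12; 12,24] (ℓ=2, even), read p_1/q_1
i=0: a=12 ⇒ p=12, q=1
i=1: a=12 ⇒ p=145, q=12
(x₁, y₁) = (145, 12);  145² − 146·12² = 1 ✓

145 12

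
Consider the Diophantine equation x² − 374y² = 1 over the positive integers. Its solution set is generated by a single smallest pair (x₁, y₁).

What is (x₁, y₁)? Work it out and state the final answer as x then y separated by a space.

d=374: √d = [19; 2,1,18,1,2,38] (ℓ=6, even), read p_5/q_5
step 0: (19, 1)  from 19·(1,0) + (0,1)
step 1: (39, 2)  from 2·(19,1) + (1,0)
…
step 3: (1083, 56)  from 18·(58,3) + (39,2)
step 4: (1141, 59)  from 1·(1083,56) + (58,3)
step 5: (3365, 174)  from 2·(1141,59) + (1083,56)
→ (3365, 174).  Check: 3365²=11323225, 374·174²=11323224, difference 1.

3365 174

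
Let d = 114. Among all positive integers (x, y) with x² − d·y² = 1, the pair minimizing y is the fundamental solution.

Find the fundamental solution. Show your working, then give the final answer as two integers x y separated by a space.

1025 96

√114 → a₀=10, period (1,2,10,2,1,20); ℓ=6 even so k=5
step 0: (10, 1)  from 10·(1,0) + (0,1)
step 1: (11, 1)  from 1·(10,1) + (1,0)
…
step 4: (694, 65)  from 2·(331,31) + (32,3)
step 5: (1025, 96)  from 1·(694,65) + (331,31)
→ (1025, 96).  Check: 1025²=1050625, 114·96²=1050624, difference 1.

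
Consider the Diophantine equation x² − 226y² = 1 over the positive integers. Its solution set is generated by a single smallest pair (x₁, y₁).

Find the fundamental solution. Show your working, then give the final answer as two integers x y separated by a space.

451 30

[15; 30] for √226; ℓ=1 ⇒ convergent index 1
step 0: (15, 1)  from 15·(1,0) + (0,1)
step 1: (451, 30)  from 30·(15,1) + (1,0)
→ (451, 30).  Check: 451²=203401, 226·30²=203400, difference 1.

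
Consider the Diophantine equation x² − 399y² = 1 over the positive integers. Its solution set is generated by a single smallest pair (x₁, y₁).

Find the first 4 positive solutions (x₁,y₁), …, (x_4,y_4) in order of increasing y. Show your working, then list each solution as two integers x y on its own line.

20 1
799 40
31940 1599
1276801 63920

d=399: √d = [19; 1,38] (ℓ=2, even), read p_1/q_1
k=0  a_k=19  p_k/q_k = 19/1
k=1  a_k=1  p_k/q_k = 20/1
fundamental: x₁=20, y₁=1  (since 400 − 399·1 = 1)
n=2: (20,1)∘(20,1) = (20·20+399·1·1, 20·1+1·20) = (799,40)
n=3: (799,40)∘(20,1) = (20·799+399·1·40, 20·40+1·799) = (31940,1599)
n=4: (31940,1599)∘(20,1) = (20·31940+399·1·1599, 20·1599+1·31940) = (1276801,63920)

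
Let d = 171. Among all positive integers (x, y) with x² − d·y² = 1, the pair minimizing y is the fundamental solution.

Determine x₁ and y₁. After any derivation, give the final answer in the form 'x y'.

170 13

√171 → a₀=13, period (13,26); ℓ=2 even so k=1
k=0  a_k=13  p_k/q_k = 13/1
k=1  a_k=13  p_k/q_k = 170/13
fundamental: x₁=170, y₁=13  (since 28900 − 171·169 = 1)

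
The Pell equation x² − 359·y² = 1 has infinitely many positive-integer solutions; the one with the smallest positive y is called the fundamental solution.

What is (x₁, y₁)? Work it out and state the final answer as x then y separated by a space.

360 19

[18; 1,17,1,36] for √359; ℓ=4 ⇒ convergent index 3
a_0=18:  p_0=18·1+0=18,  q_0=18·0+1=1
…
a_2=17:  p_2=17·19+18=341,  q_2=17·1+1=18
a_3=1:  p_3=1·341+19=360,  q_3=1·18+1=19
→ (360, 19).  Check: 360²=129600, 359·19²=129599, difference 1.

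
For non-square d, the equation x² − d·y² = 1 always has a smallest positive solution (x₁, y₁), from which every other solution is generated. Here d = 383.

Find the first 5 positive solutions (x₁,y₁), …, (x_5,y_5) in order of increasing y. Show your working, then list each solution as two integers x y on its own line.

√383 = [19; 1,1,3,19,3,1,1,38, …], period ℓ=8 (even) → k=7
k=0  a_k=19  p_k/q_k = 19/1
k=1  a_k=1  p_k/q_k = 20/1
k=2  a_k=1  p_k/q_k = 39/2
k=3  a_k=3  p_k/q_k = 137/7
…
k=5  a_k=3  p_k/q_k = 8063/412
k=6  a_k=1  p_k/q_k = 10705/547
k=7  a_k=1  p_k/q_k = 18768/959
fundamental: x₁=18768, y₁=959  (since 352237824 − 383·919681 = 1)
(x_2, y_2) = (18768·18768 + 383·959·959, 18768·959 + 959·18768) = (704475647, 35997024)
(x_3, y_3) = (18768·704475647 + 383·959·35997024, 18768·35997024 + 959·704475647) = (26443197867024, 1351184291905)
(x_4, y_4) = (18768·26443197867024 + 383·959·1351184291905, 18768·1351184291905 + 959·26443197867024) = (992571874432137217, 50718053544949056)
(x_5, y_5) = (18768·992571874432137217 + 383·959·50718053544949056, 18768·50718053544949056 + 959·992571874432137217) = (37257177852241504710288, 1903752856512023474111)

18768 959
704475647 35997024
26443197867024 1351184291905
992571874432137217 50718053544949056
37257177852241504710288 1903752856512023474111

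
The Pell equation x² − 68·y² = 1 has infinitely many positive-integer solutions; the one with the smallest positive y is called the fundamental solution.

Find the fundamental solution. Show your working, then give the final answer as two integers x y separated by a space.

33 4

√68 = [8; 4,16, …], period ℓ=2 (even) → k=1
i=0: a=8 ⇒ p=8, q=1
i=1: a=4 ⇒ p=33, q=4
(x₁, y₁) = (33, 4);  33² − 68·4² = 1 ✓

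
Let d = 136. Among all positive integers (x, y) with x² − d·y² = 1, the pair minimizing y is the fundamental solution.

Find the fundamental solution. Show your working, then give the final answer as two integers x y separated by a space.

35 3

[11; 1,1,1,22] for √136; ℓ=4 ⇒ convergent index 3
step 0: (11, 1)  from 11·(1,0) + (0,1)
…
step 2: (23, 2)  from 1·(12,1) + (11,1)
step 3: (35, 3)  from 1·(23,2) + (12,1)
(x₁, y₁) = (35, 3);  35² − 136·3² = 1 ✓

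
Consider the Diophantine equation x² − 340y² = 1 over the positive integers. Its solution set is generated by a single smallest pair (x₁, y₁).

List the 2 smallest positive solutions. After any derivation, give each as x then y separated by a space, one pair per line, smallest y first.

√340 = [18; 2,3,1,1,1,…,3,2,36, …], period ℓ=14 (even) → k=13
i=0: a=18 ⇒ p=18, q=1
…
i=2: a=3 ⇒ p=129, q=7
i=3: a=1 ⇒ p=166, q=9
i=4: a=1 ⇒ p=295, q=16
…
i=6: a=1 ⇒ p=756, q=41
i=7: a=8 ⇒ p=6509, q=353
…
i=9: a=1 ⇒ p=13774, q=747
i=10: a=1 ⇒ p=21039, q=1141
…
i=12: a=3 ⇒ p=125478, q=6805
i=13: a=2 ⇒ p=285769, q=15498
→ (285769, 15498).  Check: 285769²=81663921361, 340·15498²=81663921360, difference 1.
(x_2, y_2) = (285769·285769 + 340·15498·15498, 285769·15498 + 15498·285769) = (163327842721, 8857695924)

285769 15498
163327842721 8857695924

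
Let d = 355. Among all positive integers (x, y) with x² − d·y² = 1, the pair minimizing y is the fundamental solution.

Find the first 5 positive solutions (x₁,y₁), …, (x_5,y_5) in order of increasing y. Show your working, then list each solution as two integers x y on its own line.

[18; 1,5,3,3,1,6,1,3,3,5,1,36] for √355; ℓ=12 ⇒ convergent index 11
i=0: a=18 ⇒ p=18, q=1
…
i=5: a=1 ⇒ p=1545, q=82
…
i=7: a=1 ⇒ p=12002, q=637
i=8: a=3 ⇒ p=46463, q=2466
i=9: a=3 ⇒ p=151391, q=8035
i=10: a=5 ⇒ p=803418, q=42641
i=11: a=1 ⇒ p=954809, q=50676
fundamental: x₁=954809, y₁=50676  (since 911660226481 − 355·2568056976 = 1)
k=2:  x_2 = 954809·954809+355·50676·50676 = 1823320452961,  y_2 = 954809·50676+50676·954809 = 96771801768
k=3:  x_3 = 954809·1823320452961+355·50676·96771801768 = 3481845556741524089,  y_3 = 954809·96771801768+50676·1823320452961 = 184797174548553948
k=4:  x_4 = 954809·3481845556741524089+355·50676·184797174548553948 = 6648994948371812427335041,  y_4 = 954809·184797174548553948+50676·3481845556741524089 = 352892010866963721270096
k=5:  x_5 = 954809·6648994948371812427335041+355·50676·352892010866963721270096 = 12697040435316401858305944800249,  y_5 = 954809·352892010866963721270096+50676·6648994948371812427335041 = 673888936007564730309809629380

954809 50676
1823320452961 96771801768
3481845556741524089 184797174548553948
6648994948371812427335041 352892010866963721270096
12697040435316401858305944800249 673888936007564730309809629380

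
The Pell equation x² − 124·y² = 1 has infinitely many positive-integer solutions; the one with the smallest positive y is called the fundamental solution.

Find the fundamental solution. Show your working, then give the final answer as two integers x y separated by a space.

√124 = [11; 7,2,1,1,1,…,2,7,22, …], period ℓ=16 (even) → k=15
a_0=11:  p_0=11·1+0=11,  q_0=11·0+1=1
a_1=7:  p_1=7·11+1=78,  q_1=7·1+0=7
a_2=2:  p_2=2·78+11=167,  q_2=2·7+1=15
a_3=1:  p_3=1·167+78=245,  q_3=1·15+7=22
a_4=1:  p_4=1·245+167=412,  q_4=1·22+15=37
a_5=1:  p_5=1·412+245=657,  q_5=1·37+22=59
a_6=3:  p_6=3·657+412=2383,  q_6=3·59+37=214
a_7=1:  p_7=1·2383+657=3040,  q_7=1·214+59=273
a_8=4:  p_8=4·3040+2383=14543,  q_8=4·273+214=1306
a_9=1:  p_9=1·14543+3040=17583,  q_9=1·1306+273=1579
…
a_11=1:  p_11=1·67292+17583=84875,  q_11=1·6043+1579=7622
a_12=1:  p_12=1·84875+67292=152167,  q_12=1·7622+6043=13665
a_13=1:  p_13=1·152167+84875=237042,  q_13=1·13665+7622=21287
a_14=2:  p_14=2·237042+152167=626251,  q_14=2·21287+13665=56239
a_15=7:  p_15=7·626251+237042=4620799,  q_15=7·56239+21287=414960
→ (4620799, 414960).  Check: 4620799²=21351783398401, 124·414960²=21351783398400, difference 1.

4620799 414960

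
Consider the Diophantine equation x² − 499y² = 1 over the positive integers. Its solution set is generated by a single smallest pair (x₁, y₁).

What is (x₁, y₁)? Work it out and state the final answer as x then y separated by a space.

4490 201

√499 → a₀=22, period (2,1,21,1,2,44); ℓ=6 even so k=5
step 0: (22, 1)  from 22·(1,0) + (0,1)
…
step 4: (1519, 68)  from 1·(1452,65) + (67,3)
step 5: (4490, 201)  from 2·(1519,68) + (1452,65)
→ (4490, 201).  Check: 4490²=20160100, 499·201²=20160099, difference 1.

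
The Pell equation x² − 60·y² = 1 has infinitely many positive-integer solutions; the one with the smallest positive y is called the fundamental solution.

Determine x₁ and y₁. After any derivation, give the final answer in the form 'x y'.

31 4

d=60: √d = [7; 1,2,1,14] (ℓ=4, even), read p_3/q_3
k=0  a_k=7  p_k/q_k = 7/1
…
k=2  a_k=2  p_k/q_k = 23/3
k=3  a_k=1  p_k/q_k = 31/4
→ (31, 4).  Check: 31²=961, 60·4²=960, difference 1.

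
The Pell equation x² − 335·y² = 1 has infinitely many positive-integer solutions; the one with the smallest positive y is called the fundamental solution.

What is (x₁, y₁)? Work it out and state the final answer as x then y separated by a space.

√335 = [18; 3,3,3,36, …], period ℓ=4 (even) → k=3
step 0: (18, 1)  from 18·(1,0) + (0,1)
step 1: (55, 3)  from 3·(18,1) + (1,0)
step 2: (183, 10)  from 3·(55,3) + (18,1)
step 3: (604, 33)  from 3·(183,10) + (55,3)
→ (604, 33).  Check: 604²=364816, 335·33²=364815, difference 1.

604 33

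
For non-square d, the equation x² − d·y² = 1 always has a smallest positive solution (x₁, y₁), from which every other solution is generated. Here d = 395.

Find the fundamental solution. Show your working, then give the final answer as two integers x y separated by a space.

159 8

[19; 1,6,1,38] for √395; ℓ=4 ⇒ convergent index 3
a_0=19:  p_0=19·1+0=19,  q_0=19·0+1=1
a_1=1:  p_1=1·19+1=20,  q_1=1·1+0=1
a_2=6:  p_2=6·20+19=139,  q_2=6·1+1=7
a_3=1:  p_3=1·139+20=159,  q_3=1·7+1=8
(x₁, y₁) = (159, 8);  159² − 395·8² = 1 ✓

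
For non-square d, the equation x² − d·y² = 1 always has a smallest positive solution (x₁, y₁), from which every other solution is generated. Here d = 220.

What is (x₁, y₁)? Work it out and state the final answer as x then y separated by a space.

89 6

[14; 1,4,1,28] for √220; ℓ=4 ⇒ convergent index 3
step 0: (14, 1)  from 14·(1,0) + (0,1)
…
step 2: (74, 5)  from 4·(15,1) + (14,1)
step 3: (89, 6)  from 1·(74,5) + (15,1)
(x₁, y₁) = (89, 6);  89² − 220·6² = 1 ✓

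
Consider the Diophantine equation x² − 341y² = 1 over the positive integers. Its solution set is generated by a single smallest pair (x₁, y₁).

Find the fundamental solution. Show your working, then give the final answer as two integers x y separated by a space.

10626551 575460

d=341: √d = [18; 2,6,1,8,2,…,6,2,36] (ℓ=14, even), read p_13/q_13
k=0  a_k=18  p_k/q_k = 18/1
…
k=5  a_k=2  p_k/q_k = 5189/281
…
k=7  a_k=2  p_k/q_k = 20479/1109
…
k=10  a_k=8  p_k/q_k = 641940/34763
…
k=12  a_k=6  p_k/q_k = 4953942/268271
k=13  a_k=2  p_k/q_k = 10626551/575460
(x₁, y₁) = (10626551, 575460);  10626551² − 341·575460² = 1 ✓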